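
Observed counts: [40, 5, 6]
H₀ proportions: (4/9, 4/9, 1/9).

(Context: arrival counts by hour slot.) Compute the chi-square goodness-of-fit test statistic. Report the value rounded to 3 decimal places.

test statistic = 27.044

n = 51; E_i = n·p_i = [22.67, 22.67, 5.67]
χ² = (40−22.67)²/22.67 + (5−22.67)²/22.67 + (6−5.67)²/5.67 = 27.0441
df = 2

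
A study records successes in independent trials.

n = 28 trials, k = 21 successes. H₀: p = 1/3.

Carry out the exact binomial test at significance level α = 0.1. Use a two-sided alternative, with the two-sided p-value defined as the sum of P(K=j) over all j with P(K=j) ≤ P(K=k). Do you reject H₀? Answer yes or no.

reject H₀: yes

Exact binomial: n=28, k=21, p₀=1/3=0.3333
P(X=j) = C(n,j)·p₀^j·(1−p₀)^(n−j); p = Σ P(X=j) over j with P(X=j) ≤ P(X=21)
p-value (two-sided) = 0.00001
At α=0.1: p < α → reject H₀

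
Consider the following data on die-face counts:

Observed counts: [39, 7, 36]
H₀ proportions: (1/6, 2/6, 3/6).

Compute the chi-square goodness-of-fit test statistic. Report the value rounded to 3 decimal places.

n = 82; E_i = n·p_i = [13.67, 27.33, 41.00]
χ² = (39−13.67)²/13.67 + (7−27.33)²/27.33 + (36−41.00)²/41.00 = 62.6951
df = 2

test statistic = 62.695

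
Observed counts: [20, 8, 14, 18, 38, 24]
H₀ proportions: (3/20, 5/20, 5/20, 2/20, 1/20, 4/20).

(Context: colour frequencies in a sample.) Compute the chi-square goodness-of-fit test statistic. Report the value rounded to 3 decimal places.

n = 122; E_i = n·p_i = [18.30, 30.50, 30.50, 12.20, 6.10, 24.40]
χ² = (20−18.30)²/18.30 + (8−30.50)²/30.50 + (14−30.50)²/30.50 + (18−12.20)²/12.20 + (38−6.10)²/6.10 + (24−24.40)²/24.40 = 195.2678
df = 5

test statistic = 195.268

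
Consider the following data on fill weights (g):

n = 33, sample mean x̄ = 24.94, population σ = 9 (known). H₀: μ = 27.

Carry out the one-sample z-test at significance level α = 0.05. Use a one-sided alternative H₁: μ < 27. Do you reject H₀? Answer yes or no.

reject H₀: no

SE = σ/√n = 9/√33 = 1.5667
z = (x̄−μ₀)/SE = (24.94−27)/1.5667 = -1.3149
p-value (one-sided, H₁ less) = 0.09428
At α=0.05: p ≥ α → fail to reject H₀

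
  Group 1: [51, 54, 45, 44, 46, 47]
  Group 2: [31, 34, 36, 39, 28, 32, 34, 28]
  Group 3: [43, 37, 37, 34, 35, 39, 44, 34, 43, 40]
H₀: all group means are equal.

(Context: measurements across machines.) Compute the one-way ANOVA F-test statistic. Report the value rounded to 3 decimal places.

test statistic = 26.777

Group means [47.83, 32.75, 38.60], grand mean 38.958
SSB = Σnᵢ(x̄ᵢ−x̄)² = 782.225; SSW = ΣΣ(x−x̄ᵢ)² = 306.733
MSB = 782.225/2 = 391.1125; MSW = 306.733/21 = 14.6063
F = MSB/MSW = 26.7769
df = (2, 21)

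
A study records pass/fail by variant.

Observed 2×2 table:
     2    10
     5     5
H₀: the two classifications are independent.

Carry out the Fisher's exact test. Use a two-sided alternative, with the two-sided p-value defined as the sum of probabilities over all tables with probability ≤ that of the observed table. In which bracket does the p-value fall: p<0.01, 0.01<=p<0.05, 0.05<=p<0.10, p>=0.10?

p-value bracket: p>=0.10

Margins: r₁=12, r₂=10, c₁=7, c₂=15, n=22
p_obs = C(12,2)·C(10,5)/C(22,7); sum pmf over tables with pmf ≤ p_obs
p-value (two-sided) = 0.17183
→ bracket: p>=0.10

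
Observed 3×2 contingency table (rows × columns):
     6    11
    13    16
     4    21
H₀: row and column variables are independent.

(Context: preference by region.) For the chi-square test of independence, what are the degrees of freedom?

df = (r−1)(c−1) = (3−1)·(2−1) = 2

degrees of freedom = 2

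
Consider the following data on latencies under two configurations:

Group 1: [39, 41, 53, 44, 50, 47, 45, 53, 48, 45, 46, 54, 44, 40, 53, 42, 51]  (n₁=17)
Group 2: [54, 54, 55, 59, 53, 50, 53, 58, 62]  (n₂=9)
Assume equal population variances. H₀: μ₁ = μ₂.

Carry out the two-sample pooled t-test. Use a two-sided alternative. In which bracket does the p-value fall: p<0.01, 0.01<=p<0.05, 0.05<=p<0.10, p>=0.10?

x̄₁=46.765, s₁=4.893, n₁=17
x̄₂=55.333, s₂=3.674, n₂=9
s_p² = [16·4.893² + 8·3.674²]/24 = 20.4608
SE = √(s_p²·(1/17+1/9)) = 1.8647
t = (46.765−55.333)/1.8647 = -4.5953
df = 24
p-value (two-sided) = 0.00012
→ bracket: p<0.01

p-value bracket: p<0.01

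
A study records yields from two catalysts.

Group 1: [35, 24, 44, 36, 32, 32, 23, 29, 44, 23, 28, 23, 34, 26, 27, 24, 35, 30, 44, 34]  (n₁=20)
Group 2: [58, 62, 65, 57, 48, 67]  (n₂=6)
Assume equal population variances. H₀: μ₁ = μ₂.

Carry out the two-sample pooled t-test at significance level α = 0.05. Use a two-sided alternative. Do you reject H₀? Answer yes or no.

x̄₁=31.350, s₁=6.983, n₁=20
x̄₂=59.500, s₂=6.834, n₂=6
s_p² = [19·6.983² + 5·6.834²]/24 = 48.3354
SE = √(s_p²·(1/20+1/6)) = 3.2362
t = (31.350−59.500)/3.2362 = -8.6986
df = 24
p-value (two-sided) = 0.00000
At α=0.05: p < α → reject H₀

reject H₀: yes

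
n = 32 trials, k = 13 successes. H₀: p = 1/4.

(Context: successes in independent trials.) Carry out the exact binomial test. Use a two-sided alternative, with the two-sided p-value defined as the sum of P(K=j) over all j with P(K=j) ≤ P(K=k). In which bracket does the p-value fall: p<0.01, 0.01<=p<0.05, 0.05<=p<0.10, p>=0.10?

p-value bracket: 0.05<=p<0.10

Exact binomial: n=32, k=13, p₀=1/4=0.2500
P(X=j) = C(n,j)·p₀^j·(1−p₀)^(n−j); p = Σ P(X=j) over j with P(X=j) ≤ P(X=13)
p-value (two-sided) = 0.06291
→ bracket: 0.05<=p<0.10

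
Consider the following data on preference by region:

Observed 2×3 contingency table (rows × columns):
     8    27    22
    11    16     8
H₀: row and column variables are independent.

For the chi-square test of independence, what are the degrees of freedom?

degrees of freedom = 2

df = (r−1)(c−1) = (2−1)·(3−1) = 2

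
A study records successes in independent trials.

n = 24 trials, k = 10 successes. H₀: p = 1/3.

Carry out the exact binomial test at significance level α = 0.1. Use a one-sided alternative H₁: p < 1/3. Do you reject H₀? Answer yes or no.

reject H₀: no

Exact binomial: n=24, k=10, p₀=1/3=0.3333
P(X≤10) from Σ C(n,i)·p₀^i·(1−p₀)^(n−i)
p-value (one-sided, H₁ less) = 0.85994
At α=0.1: p ≥ α → fail to reject H₀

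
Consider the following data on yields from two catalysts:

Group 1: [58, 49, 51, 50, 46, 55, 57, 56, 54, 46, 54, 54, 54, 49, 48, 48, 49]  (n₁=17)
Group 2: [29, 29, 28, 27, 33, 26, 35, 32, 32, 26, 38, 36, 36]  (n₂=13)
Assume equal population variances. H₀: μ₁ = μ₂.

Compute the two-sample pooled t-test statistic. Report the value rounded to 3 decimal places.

test statistic = 13.947

x̄₁=51.647, s₁=3.840, n₁=17
x̄₂=31.308, s₂=4.111, n₂=13
s_p² = [16·3.840² + 12·4.111²]/28 = 15.6661
SE = √(s_p²·(1/17+1/13)) = 1.4583
t = (51.647−31.308)/1.4583 = 13.9474
df = 28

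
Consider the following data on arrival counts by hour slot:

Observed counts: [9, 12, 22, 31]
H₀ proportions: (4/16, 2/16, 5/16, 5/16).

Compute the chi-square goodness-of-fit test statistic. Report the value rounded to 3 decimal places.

n = 74; E_i = n·p_i = [18.50, 9.25, 23.12, 23.12]
χ² = (9−18.50)²/18.50 + (12−9.25)²/9.25 + (22−23.12)²/23.12 + (31−23.12)²/23.12 = 8.4324
df = 3

test statistic = 8.432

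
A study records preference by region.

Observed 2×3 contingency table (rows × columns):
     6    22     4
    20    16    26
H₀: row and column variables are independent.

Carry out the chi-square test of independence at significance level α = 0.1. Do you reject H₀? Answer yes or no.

Row totals [32, 62], col totals [26, 38, 30], n=94
χ² = (6−8.85)²/8.85 + (22−12.94)²/12.94 + (4−10.21)²/10.21 + (20−17.15)²/17.15 + (16−25.06)²/25.06 + (26−19.79)²/19.79 = 16.7509
df = 2
p-value (upper-tail) = 0.00023
At α=0.1: p < α → reject H₀

reject H₀: yes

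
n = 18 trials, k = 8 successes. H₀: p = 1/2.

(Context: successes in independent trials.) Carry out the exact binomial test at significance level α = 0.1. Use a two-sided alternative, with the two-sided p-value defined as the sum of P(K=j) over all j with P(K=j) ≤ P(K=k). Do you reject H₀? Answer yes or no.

reject H₀: no

Exact binomial: n=18, k=8, p₀=1/2=0.5000
P(X=j) = C(n,j)·p₀^j·(1−p₀)^(n−j); p = Σ P(X=j) over j with P(X=j) ≤ P(X=8)
p-value (two-sided) = 0.81453
At α=0.1: p ≥ α → fail to reject H₀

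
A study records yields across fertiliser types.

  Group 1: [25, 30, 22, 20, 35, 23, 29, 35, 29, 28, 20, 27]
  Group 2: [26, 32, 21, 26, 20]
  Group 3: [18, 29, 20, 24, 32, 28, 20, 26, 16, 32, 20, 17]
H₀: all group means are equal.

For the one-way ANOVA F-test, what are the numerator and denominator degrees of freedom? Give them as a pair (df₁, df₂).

degrees of freedom = [2, 26]

k = 3 groups, N = 29 total
df = (k−1, N−k) = (3−1, 29−3) = (2, 26)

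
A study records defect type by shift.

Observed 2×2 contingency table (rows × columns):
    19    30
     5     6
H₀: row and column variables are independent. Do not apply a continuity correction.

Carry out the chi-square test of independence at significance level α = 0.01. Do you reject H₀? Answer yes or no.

Row totals [49, 11], col totals [24, 36], n=60
χ² = (19−19.60)²/19.60 + (30−29.40)²/29.40 + (5−4.40)²/4.40 + (6−6.60)²/6.60 = 0.1670
df = 1
p-value (upper-tail) = 0.68281
At α=0.01: p ≥ α → fail to reject H₀

reject H₀: no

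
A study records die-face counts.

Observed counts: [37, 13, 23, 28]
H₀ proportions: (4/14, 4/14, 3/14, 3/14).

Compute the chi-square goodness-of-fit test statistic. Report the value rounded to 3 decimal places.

n = 101; E_i = n·p_i = [28.86, 28.86, 21.64, 21.64]
χ² = (37−28.86)²/28.86 + (13−28.86)²/28.86 + (23−21.64)²/21.64 + (28−21.64)²/21.64 = 12.9637
df = 3

test statistic = 12.964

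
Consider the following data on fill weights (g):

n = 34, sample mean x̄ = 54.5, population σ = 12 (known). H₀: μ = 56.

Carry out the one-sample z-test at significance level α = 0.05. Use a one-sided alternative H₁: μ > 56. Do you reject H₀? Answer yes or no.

SE = σ/√n = 12/√34 = 2.0580
z = (x̄−μ₀)/SE = (54.5−56)/2.0580 = -0.7289
p-value (one-sided, H₁ greater) = 0.76696
At α=0.05: p ≥ α → fail to reject H₀

reject H₀: no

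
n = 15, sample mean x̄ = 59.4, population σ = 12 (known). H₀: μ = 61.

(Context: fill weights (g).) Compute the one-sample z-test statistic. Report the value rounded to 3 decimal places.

SE = σ/√n = 12/√15 = 3.0984
z = (x̄−μ₀)/SE = (59.4−61)/3.0984 = -0.5164

test statistic = -0.516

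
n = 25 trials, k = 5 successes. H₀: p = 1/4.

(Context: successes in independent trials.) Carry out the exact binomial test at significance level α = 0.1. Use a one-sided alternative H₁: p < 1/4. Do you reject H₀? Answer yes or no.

reject H₀: no

Exact binomial: n=25, k=5, p₀=1/4=0.2500
P(X≤5) from Σ C(n,i)·p₀^i·(1−p₀)^(n−i)
p-value (one-sided, H₁ less) = 0.37828
At α=0.1: p ≥ α → fail to reject H₀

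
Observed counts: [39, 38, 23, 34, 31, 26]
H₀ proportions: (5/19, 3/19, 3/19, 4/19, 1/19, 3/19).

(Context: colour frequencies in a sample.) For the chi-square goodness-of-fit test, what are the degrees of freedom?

df = k − 1 = 6 − 1 = 5

degrees of freedom = 5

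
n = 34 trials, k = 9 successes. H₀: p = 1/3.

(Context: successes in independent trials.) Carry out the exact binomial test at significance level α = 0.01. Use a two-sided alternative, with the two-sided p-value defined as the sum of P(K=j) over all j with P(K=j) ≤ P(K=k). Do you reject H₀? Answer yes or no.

Exact binomial: n=34, k=9, p₀=1/3=0.3333
P(X=j) = C(n,j)·p₀^j·(1−p₀)^(n−j); p = Σ P(X=j) over j with P(X=j) ≤ P(X=9)
p-value (two-sided) = 0.46957
At α=0.01: p ≥ α → fail to reject H₀

reject H₀: no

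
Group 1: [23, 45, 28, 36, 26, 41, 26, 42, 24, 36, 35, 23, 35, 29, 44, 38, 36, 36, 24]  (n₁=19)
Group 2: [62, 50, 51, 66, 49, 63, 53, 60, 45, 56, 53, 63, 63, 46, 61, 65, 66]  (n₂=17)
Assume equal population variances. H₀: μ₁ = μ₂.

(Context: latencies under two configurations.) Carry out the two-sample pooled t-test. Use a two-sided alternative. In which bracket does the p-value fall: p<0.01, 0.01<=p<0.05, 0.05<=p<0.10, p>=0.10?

p-value bracket: p<0.01

x̄₁=33.000, s₁=7.379, n₁=19
x̄₂=57.176, s₂=7.204, n₂=17
s_p² = [18·7.379² + 16·7.204²]/34 = 53.2491
SE = √(s_p²·(1/19+1/17)) = 2.4362
t = (33.000−57.176)/2.4362 = -9.9240
df = 34
p-value (two-sided) = 0.00000
→ bracket: p<0.01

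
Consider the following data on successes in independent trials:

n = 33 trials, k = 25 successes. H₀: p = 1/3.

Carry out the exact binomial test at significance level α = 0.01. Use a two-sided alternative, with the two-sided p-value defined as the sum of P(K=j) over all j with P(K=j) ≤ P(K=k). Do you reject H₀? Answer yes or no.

reject H₀: yes

Exact binomial: n=33, k=25, p₀=1/3=0.3333
P(X=j) = C(n,j)·p₀^j·(1−p₀)^(n−j); p = Σ P(X=j) over j with P(X=j) ≤ P(X=25)
p-value (two-sided) = 0.00000
At α=0.01: p < α → reject H₀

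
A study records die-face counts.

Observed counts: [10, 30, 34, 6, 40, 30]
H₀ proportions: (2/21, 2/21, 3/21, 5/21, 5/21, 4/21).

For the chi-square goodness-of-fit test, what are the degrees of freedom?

degrees of freedom = 5

df = k − 1 = 6 − 1 = 5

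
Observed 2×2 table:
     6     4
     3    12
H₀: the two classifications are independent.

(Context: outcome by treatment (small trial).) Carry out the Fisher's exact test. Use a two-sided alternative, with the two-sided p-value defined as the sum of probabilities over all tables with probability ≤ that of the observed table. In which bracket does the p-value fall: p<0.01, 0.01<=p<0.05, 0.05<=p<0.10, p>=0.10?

p-value bracket: 0.05<=p<0.10

Margins: r₁=10, r₂=15, c₁=9, c₂=16, n=25
p_obs = C(10,6)·C(15,3)/C(25,9); sum pmf over tables with pmf ≤ p_obs
p-value (two-sided) = 0.08722
→ bracket: 0.05<=p<0.10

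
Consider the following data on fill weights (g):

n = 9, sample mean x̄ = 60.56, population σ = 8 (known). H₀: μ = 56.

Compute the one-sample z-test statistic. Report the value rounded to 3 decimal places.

SE = σ/√n = 8/√9 = 2.6667
z = (x̄−μ₀)/SE = (60.56−56)/2.6667 = 1.7100

test statistic = 1.710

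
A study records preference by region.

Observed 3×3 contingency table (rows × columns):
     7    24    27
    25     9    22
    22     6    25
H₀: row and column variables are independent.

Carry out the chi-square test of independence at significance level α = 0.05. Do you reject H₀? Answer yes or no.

Row totals [58, 56, 53], col totals [54, 39, 74], n=167
χ² = (7−18.75)²/18.75 + (24−13.54)²/13.54 + (27−25.70)²/25.70 + (25−18.11)²/18.11 + (9−13.08)²/13.08 + (22−24.81)²/24.81 + (22−17.14)²/17.14 + (6−12.38)²/12.38 + (25−23.49)²/23.49 = 24.4801
df = 4
p-value (upper-tail) = 0.00006
At α=0.05: p < α → reject H₀

reject H₀: yes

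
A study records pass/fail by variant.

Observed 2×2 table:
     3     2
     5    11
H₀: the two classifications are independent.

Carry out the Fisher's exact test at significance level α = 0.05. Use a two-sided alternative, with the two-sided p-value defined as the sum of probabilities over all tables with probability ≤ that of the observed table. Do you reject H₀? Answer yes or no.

Margins: r₁=5, r₂=16, c₁=8, c₂=13, n=21
p_obs = C(5,3)·C(16,5)/C(21,8); sum pmf over tables with pmf ≤ p_obs
p-value (two-sided) = 0.32537
At α=0.05: p ≥ α → fail to reject H₀

reject H₀: no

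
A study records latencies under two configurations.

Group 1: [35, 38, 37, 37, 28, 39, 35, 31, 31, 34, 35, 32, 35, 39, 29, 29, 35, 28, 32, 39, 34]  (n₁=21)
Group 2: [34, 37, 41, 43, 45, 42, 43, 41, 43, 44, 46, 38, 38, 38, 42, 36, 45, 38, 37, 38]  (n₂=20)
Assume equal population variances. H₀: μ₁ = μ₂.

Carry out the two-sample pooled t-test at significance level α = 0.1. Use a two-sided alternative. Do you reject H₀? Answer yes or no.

x̄₁=33.905, s₁=3.618, n₁=21
x̄₂=40.450, s₂=3.441, n₂=20
s_p² = [20·3.618² + 19·3.441²]/39 = 12.4810
SE = √(s_p²·(1/21+1/20)) = 1.1038
t = (33.905−40.450)/1.1038 = -5.9297
df = 39
p-value (two-sided) = 0.00000
At α=0.1: p < α → reject H₀

reject H₀: yes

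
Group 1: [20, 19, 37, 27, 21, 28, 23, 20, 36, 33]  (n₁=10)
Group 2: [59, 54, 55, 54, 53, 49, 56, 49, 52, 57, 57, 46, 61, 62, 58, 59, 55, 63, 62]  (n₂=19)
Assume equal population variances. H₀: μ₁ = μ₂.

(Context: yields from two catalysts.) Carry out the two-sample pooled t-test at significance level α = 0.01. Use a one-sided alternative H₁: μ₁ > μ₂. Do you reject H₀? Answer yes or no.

x̄₁=26.400, s₁=6.899, n₁=10
x̄₂=55.842, s₂=4.729, n₂=19
s_p² = [9·6.899² + 18·4.729²]/27 = 30.7750
SE = √(s_p²·(1/10+1/19)) = 2.1673
t = (26.400−55.842)/2.1673 = -13.5846
df = 27
p-value (one-sided, H₁ greater) = 1.00000
At α=0.01: p ≥ α → fail to reject H₀

reject H₀: no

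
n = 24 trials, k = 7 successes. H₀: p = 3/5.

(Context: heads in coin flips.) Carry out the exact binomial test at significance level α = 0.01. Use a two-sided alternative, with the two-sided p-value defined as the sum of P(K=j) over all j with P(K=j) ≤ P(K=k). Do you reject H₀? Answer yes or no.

reject H₀: yes

Exact binomial: n=24, k=7, p₀=3/5=0.6000
P(X=j) = C(n,j)·p₀^j·(1−p₀)^(n−j); p = Σ P(X=j) over j with P(X=j) ≤ P(X=7)
p-value (two-sided) = 0.00287
At α=0.01: p < α → reject H₀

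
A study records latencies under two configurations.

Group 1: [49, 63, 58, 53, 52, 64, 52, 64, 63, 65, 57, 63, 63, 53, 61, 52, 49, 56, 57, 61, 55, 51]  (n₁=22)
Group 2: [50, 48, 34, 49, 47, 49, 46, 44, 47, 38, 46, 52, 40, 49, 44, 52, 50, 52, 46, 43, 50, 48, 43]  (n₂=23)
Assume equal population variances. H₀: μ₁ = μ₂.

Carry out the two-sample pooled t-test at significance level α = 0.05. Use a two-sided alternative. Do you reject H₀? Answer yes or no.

reject H₀: yes

x̄₁=57.318, s₁=5.402, n₁=22
x̄₂=46.391, s₂=4.570, n₂=23
s_p² = [21·5.402² + 22·4.570²]/43 = 24.9361
SE = √(s_p²·(1/22+1/23)) = 1.4892
t = (57.318−46.391)/1.4892 = 7.3376
df = 43
p-value (two-sided) = 0.00000
At α=0.05: p < α → reject H₀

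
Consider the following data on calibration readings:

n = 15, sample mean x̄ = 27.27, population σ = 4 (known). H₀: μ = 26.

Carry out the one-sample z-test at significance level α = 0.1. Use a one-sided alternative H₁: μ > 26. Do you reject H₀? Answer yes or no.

reject H₀: no

SE = σ/√n = 4/√15 = 1.0328
z = (x̄−μ₀)/SE = (27.27−26)/1.0328 = 1.2297
p-value (one-sided, H₁ greater) = 0.10941
At α=0.1: p ≥ α → fail to reject H₀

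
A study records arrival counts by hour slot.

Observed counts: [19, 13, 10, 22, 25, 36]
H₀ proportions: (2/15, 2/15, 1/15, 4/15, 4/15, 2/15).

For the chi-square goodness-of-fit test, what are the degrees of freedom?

degrees of freedom = 5

df = k − 1 = 6 − 1 = 5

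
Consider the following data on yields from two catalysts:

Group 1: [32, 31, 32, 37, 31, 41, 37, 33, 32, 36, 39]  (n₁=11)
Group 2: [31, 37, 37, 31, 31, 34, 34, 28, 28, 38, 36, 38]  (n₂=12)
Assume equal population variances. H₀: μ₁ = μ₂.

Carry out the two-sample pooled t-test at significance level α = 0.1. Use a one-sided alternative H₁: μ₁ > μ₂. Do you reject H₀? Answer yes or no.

x̄₁=34.636, s₁=3.501, n₁=11
x̄₂=33.583, s₂=3.704, n₂=12
s_p² = [10·3.501² + 11·3.704²]/21 = 13.0220
SE = √(s_p²·(1/11+1/12)) = 1.5063
t = (34.636−33.583)/1.5063 = 0.6991
df = 21
p-value (one-sided, H₁ greater) = 0.24609
At α=0.1: p ≥ α → fail to reject H₀

reject H₀: no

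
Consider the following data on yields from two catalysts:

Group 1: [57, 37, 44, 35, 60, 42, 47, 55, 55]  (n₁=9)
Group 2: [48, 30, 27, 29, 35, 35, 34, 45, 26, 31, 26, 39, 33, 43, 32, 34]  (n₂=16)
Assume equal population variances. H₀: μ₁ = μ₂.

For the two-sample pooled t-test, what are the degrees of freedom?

degrees of freedom = 23

df = n₁ + n₂ − 2 = 9 + 16 − 2 = 23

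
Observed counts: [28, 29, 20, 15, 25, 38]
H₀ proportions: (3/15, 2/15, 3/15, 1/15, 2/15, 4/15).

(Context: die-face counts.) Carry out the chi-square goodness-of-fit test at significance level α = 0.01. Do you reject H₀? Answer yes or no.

n = 155; E_i = n·p_i = [31.00, 20.67, 31.00, 10.33, 20.67, 41.33]
χ² = (28−31.00)²/31.00 + (29−20.67)²/20.67 + (20−31.00)²/31.00 + (15−10.33)²/10.33 + (25−20.67)²/20.67 + (38−41.33)²/41.33 = 10.8387
df = 5
p-value (upper-tail) = 0.05467
At α=0.01: p ≥ α → fail to reject H₀

reject H₀: no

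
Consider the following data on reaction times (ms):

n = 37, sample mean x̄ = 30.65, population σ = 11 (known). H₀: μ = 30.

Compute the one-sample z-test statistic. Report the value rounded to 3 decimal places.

SE = σ/√n = 11/√37 = 1.8084
z = (x̄−μ₀)/SE = (30.65−30)/1.8084 = 0.3594

test statistic = 0.359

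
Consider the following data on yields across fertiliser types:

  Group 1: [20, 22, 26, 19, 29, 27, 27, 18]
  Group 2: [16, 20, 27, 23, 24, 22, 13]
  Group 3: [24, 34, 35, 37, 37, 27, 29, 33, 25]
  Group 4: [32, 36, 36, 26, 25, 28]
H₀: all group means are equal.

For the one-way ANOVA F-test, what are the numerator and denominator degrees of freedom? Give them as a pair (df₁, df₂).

k = 4 groups, N = 30 total
df = (k−1, N−k) = (4−1, 30−4) = (3, 26)

degrees of freedom = [3, 26]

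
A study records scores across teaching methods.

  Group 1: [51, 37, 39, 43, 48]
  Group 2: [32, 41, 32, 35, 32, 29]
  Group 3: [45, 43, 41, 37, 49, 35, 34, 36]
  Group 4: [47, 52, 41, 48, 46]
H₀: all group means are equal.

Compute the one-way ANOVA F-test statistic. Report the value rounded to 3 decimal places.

test statistic = 7.388

Group means [43.60, 33.50, 40.00, 46.80], grand mean 40.542
SSB = Σnᵢ(x̄ᵢ−x̄)² = 542.458; SSW = ΣΣ(x−x̄ᵢ)² = 489.500
MSB = 542.458/3 = 180.8194; MSW = 489.500/20 = 24.4750
F = MSB/MSW = 7.3879
df = (3, 20)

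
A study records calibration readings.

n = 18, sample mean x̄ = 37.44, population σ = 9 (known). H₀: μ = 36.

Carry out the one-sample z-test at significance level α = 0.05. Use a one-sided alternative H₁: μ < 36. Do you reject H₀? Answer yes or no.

SE = σ/√n = 9/√18 = 2.1213
z = (x̄−μ₀)/SE = (37.44−36)/2.1213 = 0.6788
p-value (one-sided, H₁ less) = 0.75137
At α=0.05: p ≥ α → fail to reject H₀

reject H₀: no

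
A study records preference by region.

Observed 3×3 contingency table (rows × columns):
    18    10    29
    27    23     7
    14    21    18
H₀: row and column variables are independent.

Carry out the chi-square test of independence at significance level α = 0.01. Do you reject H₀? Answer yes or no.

reject H₀: yes

Row totals [57, 57, 53], col totals [59, 54, 54], n=167
χ² = (18−20.14)²/20.14 + (10−18.43)²/18.43 + (29−18.43)²/18.43 + (27−20.14)²/20.14 + (23−18.43)²/18.43 + (7−18.43)²/18.43 + (14−18.72)²/18.72 + (21−17.14)²/17.14 + (18−17.14)²/17.14 = 22.8107
df = 4
p-value (upper-tail) = 0.00014
At α=0.01: p < α → reject H₀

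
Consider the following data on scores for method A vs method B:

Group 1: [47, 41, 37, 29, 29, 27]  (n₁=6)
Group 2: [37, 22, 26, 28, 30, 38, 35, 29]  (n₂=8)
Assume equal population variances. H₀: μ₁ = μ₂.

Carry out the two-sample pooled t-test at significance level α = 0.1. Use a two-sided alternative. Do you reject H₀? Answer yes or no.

x̄₁=35.000, s₁=8.000, n₁=6
x̄₂=30.625, s₂=5.605, n₂=8
s_p² = [5·8.000² + 7·5.605²]/12 = 44.9896
SE = √(s_p²·(1/6+1/8)) = 3.6224
t = (35.000−30.625)/3.6224 = 1.2078
df = 12
p-value (two-sided) = 0.25041
At α=0.1: p ≥ α → fail to reject H₀

reject H₀: no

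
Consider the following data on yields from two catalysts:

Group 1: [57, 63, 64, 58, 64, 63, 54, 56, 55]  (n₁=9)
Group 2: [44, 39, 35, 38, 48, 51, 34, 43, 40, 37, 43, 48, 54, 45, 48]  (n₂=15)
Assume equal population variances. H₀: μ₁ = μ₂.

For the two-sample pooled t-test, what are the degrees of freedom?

df = n₁ + n₂ − 2 = 9 + 15 − 2 = 22

degrees of freedom = 22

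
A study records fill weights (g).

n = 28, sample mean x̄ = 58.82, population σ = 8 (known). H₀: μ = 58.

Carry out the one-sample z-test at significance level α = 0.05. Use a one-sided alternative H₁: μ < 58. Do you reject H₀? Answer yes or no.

SE = σ/√n = 8/√28 = 1.5119
z = (x̄−μ₀)/SE = (58.82−58)/1.5119 = 0.5424
p-value (one-sided, H₁ less) = 0.70622
At α=0.05: p ≥ α → fail to reject H₀

reject H₀: no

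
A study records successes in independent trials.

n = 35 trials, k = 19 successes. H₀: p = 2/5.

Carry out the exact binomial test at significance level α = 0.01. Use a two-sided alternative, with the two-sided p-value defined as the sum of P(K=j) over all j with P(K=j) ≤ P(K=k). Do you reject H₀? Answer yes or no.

reject H₀: no

Exact binomial: n=35, k=19, p₀=2/5=0.4000
P(X=j) = C(n,j)·p₀^j·(1−p₀)^(n−j); p = Σ P(X=j) over j with P(X=j) ≤ P(X=19)
p-value (two-sided) = 0.08749
At α=0.01: p ≥ α → fail to reject H₀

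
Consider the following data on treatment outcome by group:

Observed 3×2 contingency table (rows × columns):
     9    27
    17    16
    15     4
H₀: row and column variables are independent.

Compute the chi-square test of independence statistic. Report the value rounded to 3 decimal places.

Row totals [36, 33, 19], col totals [41, 47], n=88
χ² = (9−16.77)²/16.77 + (27−19.23)²/19.23 + (17−15.38)²/15.38 + (16−17.62)²/17.62 + (15−8.85)²/8.85 + (4−10.15)²/10.15 = 15.0596
df = 2

test statistic = 15.060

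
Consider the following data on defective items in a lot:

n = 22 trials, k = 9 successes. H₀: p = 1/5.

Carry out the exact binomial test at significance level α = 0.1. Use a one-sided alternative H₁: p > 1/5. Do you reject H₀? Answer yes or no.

reject H₀: yes

Exact binomial: n=22, k=9, p₀=1/5=0.2000
P(X≥9) from Σ C(n,i)·p₀^i·(1−p₀)^(n−i)
p-value (one-sided, H₁ greater) = 0.02014
At α=0.1: p < α → reject H₀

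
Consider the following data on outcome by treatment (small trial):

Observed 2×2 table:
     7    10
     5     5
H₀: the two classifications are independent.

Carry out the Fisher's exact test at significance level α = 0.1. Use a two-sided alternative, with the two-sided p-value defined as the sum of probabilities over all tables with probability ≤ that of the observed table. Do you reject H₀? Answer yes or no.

reject H₀: no

Margins: r₁=17, r₂=10, c₁=12, c₂=15, n=27
p_obs = C(17,7)·C(10,5)/C(27,12); sum pmf over tables with pmf ≤ p_obs
p-value (two-sided) = 0.70633
At α=0.1: p ≥ α → fail to reject H₀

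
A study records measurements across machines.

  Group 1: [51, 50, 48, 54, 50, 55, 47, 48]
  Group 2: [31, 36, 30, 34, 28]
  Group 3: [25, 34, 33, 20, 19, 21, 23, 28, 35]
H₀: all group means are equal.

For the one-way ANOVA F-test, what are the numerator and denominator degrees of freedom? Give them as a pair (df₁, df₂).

degrees of freedom = [2, 19]

k = 3 groups, N = 22 total
df = (k−1, N−k) = (3−1, 22−3) = (2, 19)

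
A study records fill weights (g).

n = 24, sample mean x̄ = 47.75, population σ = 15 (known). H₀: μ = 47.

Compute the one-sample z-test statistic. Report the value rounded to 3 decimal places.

test statistic = 0.245

SE = σ/√n = 15/√24 = 3.0619
z = (x̄−μ₀)/SE = (47.75−47)/3.0619 = 0.2449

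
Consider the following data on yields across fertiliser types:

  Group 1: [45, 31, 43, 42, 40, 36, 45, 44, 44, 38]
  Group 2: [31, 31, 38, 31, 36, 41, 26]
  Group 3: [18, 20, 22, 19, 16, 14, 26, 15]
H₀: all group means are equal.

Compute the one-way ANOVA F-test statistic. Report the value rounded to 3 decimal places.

Group means [40.80, 33.43, 18.75], grand mean 31.680
SSB = Σnᵢ(x̄ᵢ−x̄)² = 2190.626; SSW = ΣΣ(x−x̄ᵢ)² = 456.814
MSB = 2190.626/2 = 1095.3129; MSW = 456.814/22 = 20.7643
F = MSB/MSW = 52.7498
df = (2, 22)

test statistic = 52.750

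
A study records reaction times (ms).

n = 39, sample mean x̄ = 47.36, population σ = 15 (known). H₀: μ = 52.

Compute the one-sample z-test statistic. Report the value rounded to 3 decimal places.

SE = σ/√n = 15/√39 = 2.4019
z = (x̄−μ₀)/SE = (47.36−52)/2.4019 = -1.9318

test statistic = -1.932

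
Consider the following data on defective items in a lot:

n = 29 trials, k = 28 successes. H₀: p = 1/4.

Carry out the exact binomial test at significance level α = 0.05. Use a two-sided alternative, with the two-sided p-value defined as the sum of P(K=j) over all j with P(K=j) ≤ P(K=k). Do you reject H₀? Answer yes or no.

Exact binomial: n=29, k=28, p₀=1/4=0.2500
P(X=j) = C(n,j)·p₀^j·(1−p₀)^(n−j); p = Σ P(X=j) over j with P(X=j) ≤ P(X=28)
p-value (two-sided) = 0.00000
At α=0.05: p < α → reject H₀

reject H₀: yes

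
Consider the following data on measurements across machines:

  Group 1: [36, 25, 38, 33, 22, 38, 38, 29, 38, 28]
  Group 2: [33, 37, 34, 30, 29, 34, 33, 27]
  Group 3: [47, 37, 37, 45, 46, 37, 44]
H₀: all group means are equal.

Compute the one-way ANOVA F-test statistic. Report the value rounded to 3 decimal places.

Group means [32.50, 32.12, 41.86], grand mean 35.000
SSB = Σnᵢ(x̄ᵢ−x̄)² = 457.768; SSW = ΣΣ(x−x̄ᵢ)² = 534.232
MSB = 457.768/2 = 228.8839; MSW = 534.232/22 = 24.2833
F = MSB/MSW = 9.4256
df = (2, 22)

test statistic = 9.426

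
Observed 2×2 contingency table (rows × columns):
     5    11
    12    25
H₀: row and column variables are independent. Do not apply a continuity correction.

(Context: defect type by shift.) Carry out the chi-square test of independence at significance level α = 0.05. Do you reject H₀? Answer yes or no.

Row totals [16, 37], col totals [17, 36], n=53
χ² = (5−5.13)²/5.13 + (11−10.87)²/10.87 + (12−11.87)²/11.87 + (25−25.13)²/25.13 = 0.0072
df = 1
p-value (upper-tail) = 0.93253
At α=0.05: p ≥ α → fail to reject H₀

reject H₀: no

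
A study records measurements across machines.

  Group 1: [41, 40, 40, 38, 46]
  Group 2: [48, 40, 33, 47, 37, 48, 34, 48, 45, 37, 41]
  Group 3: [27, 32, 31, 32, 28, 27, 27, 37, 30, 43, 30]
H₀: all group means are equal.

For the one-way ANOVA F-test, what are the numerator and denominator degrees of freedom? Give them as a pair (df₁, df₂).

k = 3 groups, N = 27 total
df = (k−1, N−k) = (3−1, 27−3) = (2, 24)

degrees of freedom = [2, 24]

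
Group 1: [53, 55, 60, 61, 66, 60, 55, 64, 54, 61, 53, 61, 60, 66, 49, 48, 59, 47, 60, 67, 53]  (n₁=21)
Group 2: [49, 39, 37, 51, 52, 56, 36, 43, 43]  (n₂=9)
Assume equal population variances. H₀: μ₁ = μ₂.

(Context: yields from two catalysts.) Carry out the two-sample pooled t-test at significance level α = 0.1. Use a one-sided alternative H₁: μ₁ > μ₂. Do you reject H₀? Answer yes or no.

x̄₁=57.714, s₁=5.909, n₁=21
x̄₂=45.111, s₂=7.167, n₂=9
s_p² = [20·5.909² + 8·7.167²]/28 = 39.6134
SE = √(s_p²·(1/21+1/9)) = 2.5076
t = (57.714−45.111)/2.5076 = 5.0261
df = 28
p-value (one-sided, H₁ greater) = 0.00001
At α=0.1: p < α → reject H₀

reject H₀: yes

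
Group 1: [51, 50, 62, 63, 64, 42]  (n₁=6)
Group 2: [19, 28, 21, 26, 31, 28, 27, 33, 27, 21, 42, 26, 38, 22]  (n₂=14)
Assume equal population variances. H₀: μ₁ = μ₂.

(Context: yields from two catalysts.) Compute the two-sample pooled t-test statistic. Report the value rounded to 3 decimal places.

x̄₁=55.333, s₁=8.981, n₁=6
x̄₂=27.786, s₂=6.530, n₂=14
s_p² = [5·8.981² + 13·6.530²]/18 = 53.2050
SE = √(s_p²·(1/6+1/14)) = 3.5592
t = (55.333−27.786)/3.5592 = 7.7398
df = 18

test statistic = 7.740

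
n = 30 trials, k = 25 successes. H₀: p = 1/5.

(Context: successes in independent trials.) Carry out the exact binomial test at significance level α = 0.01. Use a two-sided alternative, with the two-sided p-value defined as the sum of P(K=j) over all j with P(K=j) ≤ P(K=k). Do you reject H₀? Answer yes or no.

reject H₀: yes

Exact binomial: n=30, k=25, p₀=1/5=0.2000
P(X=j) = C(n,j)·p₀^j·(1−p₀)^(n−j); p = Σ P(X=j) over j with P(X=j) ≤ P(X=25)
p-value (two-sided) = 0.00000
At α=0.01: p < α → reject H₀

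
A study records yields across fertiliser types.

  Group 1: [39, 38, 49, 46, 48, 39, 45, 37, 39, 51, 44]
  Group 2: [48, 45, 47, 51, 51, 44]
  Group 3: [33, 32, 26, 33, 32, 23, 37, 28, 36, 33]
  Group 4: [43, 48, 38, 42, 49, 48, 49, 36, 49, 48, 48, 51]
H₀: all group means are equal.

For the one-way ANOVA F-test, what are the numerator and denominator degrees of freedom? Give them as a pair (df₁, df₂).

degrees of freedom = [3, 35]

k = 4 groups, N = 39 total
df = (k−1, N−k) = (4−1, 39−4) = (3, 35)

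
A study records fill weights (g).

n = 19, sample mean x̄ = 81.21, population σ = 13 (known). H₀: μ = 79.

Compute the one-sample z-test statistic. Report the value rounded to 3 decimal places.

test statistic = 0.741

SE = σ/√n = 13/√19 = 2.9824
z = (x̄−μ₀)/SE = (81.21−79)/2.9824 = 0.7410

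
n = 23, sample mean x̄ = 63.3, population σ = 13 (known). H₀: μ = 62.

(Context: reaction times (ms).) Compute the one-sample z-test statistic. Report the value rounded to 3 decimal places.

test statistic = 0.480

SE = σ/√n = 13/√23 = 2.7107
z = (x̄−μ₀)/SE = (63.3−62)/2.7107 = 0.4796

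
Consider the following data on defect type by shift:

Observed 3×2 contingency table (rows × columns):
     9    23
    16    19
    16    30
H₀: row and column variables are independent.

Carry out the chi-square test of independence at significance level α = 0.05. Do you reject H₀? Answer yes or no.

Row totals [32, 35, 46], col totals [41, 72], n=113
χ² = (9−11.61)²/11.61 + (23−20.39)²/20.39 + (16−12.70)²/12.70 + (19−22.30)²/22.30 + (16−16.69)²/16.69 + (30−29.31)²/29.31 = 2.3126
df = 2
p-value (upper-tail) = 0.31464
At α=0.05: p ≥ α → fail to reject H₀

reject H₀: no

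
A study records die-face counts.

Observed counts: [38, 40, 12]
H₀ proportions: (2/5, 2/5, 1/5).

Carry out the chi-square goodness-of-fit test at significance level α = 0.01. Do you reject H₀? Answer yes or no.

reject H₀: no

n = 90; E_i = n·p_i = [36.00, 36.00, 18.00]
χ² = (38−36.00)²/36.00 + (40−36.00)²/36.00 + (12−18.00)²/18.00 = 2.5556
df = 2
p-value (upper-tail) = 0.27866
At α=0.01: p ≥ α → fail to reject H₀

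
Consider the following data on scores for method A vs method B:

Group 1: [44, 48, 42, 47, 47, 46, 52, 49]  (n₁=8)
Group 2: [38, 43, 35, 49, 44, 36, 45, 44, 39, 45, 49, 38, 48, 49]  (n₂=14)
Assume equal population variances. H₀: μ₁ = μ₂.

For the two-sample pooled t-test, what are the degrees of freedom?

df = n₁ + n₂ − 2 = 8 + 14 − 2 = 20

degrees of freedom = 20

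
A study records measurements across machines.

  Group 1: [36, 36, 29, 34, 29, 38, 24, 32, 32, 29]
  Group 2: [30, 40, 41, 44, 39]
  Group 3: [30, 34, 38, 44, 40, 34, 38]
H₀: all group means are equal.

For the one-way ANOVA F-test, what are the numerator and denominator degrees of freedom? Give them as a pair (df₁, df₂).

degrees of freedom = [2, 19]

k = 3 groups, N = 22 total
df = (k−1, N−k) = (3−1, 22−3) = (2, 19)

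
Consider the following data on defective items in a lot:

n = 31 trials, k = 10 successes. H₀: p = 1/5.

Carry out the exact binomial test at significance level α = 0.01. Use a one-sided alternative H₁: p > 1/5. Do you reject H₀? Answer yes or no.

Exact binomial: n=31, k=10, p₀=1/5=0.2000
P(X≥10) from Σ C(n,i)·p₀^i·(1−p₀)^(n−i)
p-value (one-sided, H₁ greater) = 0.07460
At α=0.01: p ≥ α → fail to reject H₀

reject H₀: no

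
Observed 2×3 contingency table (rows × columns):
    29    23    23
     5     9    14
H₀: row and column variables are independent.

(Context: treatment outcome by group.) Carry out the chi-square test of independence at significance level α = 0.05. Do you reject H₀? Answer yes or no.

Row totals [75, 28], col totals [34, 32, 37], n=103
χ² = (29−24.76)²/24.76 + (23−23.30)²/23.30 + (23−26.94)²/26.94 + (5−9.24)²/9.24 + (9−8.70)²/8.70 + (14−10.06)²/10.06 = 4.8104
df = 2
p-value (upper-tail) = 0.09025
At α=0.05: p ≥ α → fail to reject H₀

reject H₀: no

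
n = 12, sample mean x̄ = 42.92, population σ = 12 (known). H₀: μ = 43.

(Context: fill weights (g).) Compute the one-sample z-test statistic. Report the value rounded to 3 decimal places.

SE = σ/√n = 12/√12 = 3.4641
z = (x̄−μ₀)/SE = (42.92−43)/3.4641 = -0.0231

test statistic = -0.023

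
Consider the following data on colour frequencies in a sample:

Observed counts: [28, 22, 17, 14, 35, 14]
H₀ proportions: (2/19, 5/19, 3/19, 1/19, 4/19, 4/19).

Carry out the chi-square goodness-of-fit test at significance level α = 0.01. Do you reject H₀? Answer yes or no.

reject H₀: yes

n = 130; E_i = n·p_i = [13.68, 34.21, 20.53, 6.84, 27.37, 27.37]
χ² = (28−13.68)²/13.68 + (22−34.21)²/34.21 + (17−20.53)²/20.53 + (14−6.84)²/6.84 + (35−27.37)²/27.37 + (14−27.37)²/27.37 = 36.0868
df = 5
p-value (upper-tail) = 0.00000
At α=0.01: p < α → reject H₀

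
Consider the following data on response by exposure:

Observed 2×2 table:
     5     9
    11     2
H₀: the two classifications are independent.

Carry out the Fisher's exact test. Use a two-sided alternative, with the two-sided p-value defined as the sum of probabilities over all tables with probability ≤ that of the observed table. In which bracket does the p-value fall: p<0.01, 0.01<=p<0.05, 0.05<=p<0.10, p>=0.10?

p-value bracket: 0.01<=p<0.05

Margins: r₁=14, r₂=13, c₁=16, c₂=11, n=27
p_obs = C(14,5)·C(13,11)/C(27,16); sum pmf over tables with pmf ≤ p_obs
p-value (two-sided) = 0.01831
→ bracket: 0.01<=p<0.05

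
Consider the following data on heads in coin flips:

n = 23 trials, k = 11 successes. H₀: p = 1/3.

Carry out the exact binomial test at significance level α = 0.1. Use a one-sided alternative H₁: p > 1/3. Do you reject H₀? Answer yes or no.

Exact binomial: n=23, k=11, p₀=1/3=0.3333
P(X≥11) from Σ C(n,i)·p₀^i·(1−p₀)^(n−i)
p-value (one-sided, H₁ greater) = 0.10688
At α=0.1: p ≥ α → fail to reject H₀

reject H₀: no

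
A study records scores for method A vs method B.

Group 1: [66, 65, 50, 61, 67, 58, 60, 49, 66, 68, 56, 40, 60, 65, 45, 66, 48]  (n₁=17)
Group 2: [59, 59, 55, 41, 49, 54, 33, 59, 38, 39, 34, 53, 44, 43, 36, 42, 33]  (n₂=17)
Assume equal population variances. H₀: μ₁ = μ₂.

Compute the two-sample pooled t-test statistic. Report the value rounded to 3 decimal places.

x̄₁=58.235, s₁=8.764, n₁=17
x̄₂=45.353, s₂=9.526, n₂=17
s_p² = [16·8.764² + 16·9.526²]/32 = 83.7794
SE = √(s_p²·(1/17+1/17)) = 3.1395
t = (58.235−45.353)/3.1395 = 4.1033
df = 32

test statistic = 4.103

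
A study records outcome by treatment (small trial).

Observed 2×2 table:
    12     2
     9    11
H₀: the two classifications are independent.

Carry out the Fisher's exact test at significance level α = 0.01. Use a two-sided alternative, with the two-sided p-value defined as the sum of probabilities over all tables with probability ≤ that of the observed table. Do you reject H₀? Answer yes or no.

reject H₀: no

Margins: r₁=14, r₂=20, c₁=21, c₂=13, n=34
p_obs = C(14,12)·C(20,9)/C(34,21); sum pmf over tables with pmf ≤ p_obs
p-value (two-sided) = 0.03021
At α=0.01: p ≥ α → fail to reject H₀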